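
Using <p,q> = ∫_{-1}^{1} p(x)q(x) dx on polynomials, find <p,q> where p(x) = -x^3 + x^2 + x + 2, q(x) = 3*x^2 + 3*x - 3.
<p,q> = -8

Expand the product: p(x)·q(x) = -3*x^5 + 9*x^3 + 6*x^2 + 3*x - 6.
∫_{-1}^{1} of each monomial x^k gives [2/(k+1) if k even, 0 if k odd]. Integrating term-by-term (or equivalently evaluating the antiderivative F(x) = -x^6/2 + 9*x^4/4 + 2*x^3 + 3*x^2/2 - 6*x at the endpoints):
  F(1) − F(−1) = -3/4 − (29/4) = -8.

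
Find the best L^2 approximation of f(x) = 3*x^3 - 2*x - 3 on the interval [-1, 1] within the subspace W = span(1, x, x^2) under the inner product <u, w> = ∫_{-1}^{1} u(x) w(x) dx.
g(x) = -x/5 - 3

The best approximation g ∈ W is the orthogonal projection of f onto W. Writing g = a_0 + a_1 x + a_2 x^2, the coefficients solve the normal equations G · a = b where
  G_{ij} = <φ_i, φ_j> and b_i = <f, φ_i>, with φ_0 = 1, φ_1 = x, φ_2 = x^2.
G =
  [2, 0, 2/3]
  [0, 2/3, 0]
  [2/3, 0, 2/5],
b = (-6, -2/15, -2).
Solving gives a_0 = -3, a_1 = -1/5, a_2 = 0, so
  g(x) = -x/5 - 3.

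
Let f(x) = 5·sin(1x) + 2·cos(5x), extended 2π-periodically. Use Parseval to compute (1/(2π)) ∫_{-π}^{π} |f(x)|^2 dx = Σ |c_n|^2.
Σ |c_n|^2 = 29/2

Expand |f|^2 and use orthogonality of {sin(nx), cos(mx)} on [-π, π]:
  ∫_{-π}^{π} sin(nx)^2 dx = π, ∫ cos(mx)^2 dx = π, and cross terms integrate to 0.
So ∫_{-π}^{π} f(x)^2 dx = 5^2 · π + 2^2 · π = (25 + 4)π.
Divide by 2π: (25 + 4)/2 = 29/2.
By Parseval, this equals Σ |c_n|^2.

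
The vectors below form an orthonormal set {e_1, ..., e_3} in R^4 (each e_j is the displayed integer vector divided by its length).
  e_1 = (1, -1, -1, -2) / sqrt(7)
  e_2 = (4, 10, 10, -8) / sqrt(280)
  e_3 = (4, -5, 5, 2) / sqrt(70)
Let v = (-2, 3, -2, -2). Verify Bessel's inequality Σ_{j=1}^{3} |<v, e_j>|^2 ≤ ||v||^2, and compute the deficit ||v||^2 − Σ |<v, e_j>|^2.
Σ |<v, e_j>|^2 = 146/7; ||v||^2 = 21; deficit = 1/7

Write each e_j = u_j / sqrt(<u_j, u_j>) where u_j is the displayed integer vector. Then <v, e_j> = <v, u_j> / sqrt(<u_j, u_j>), so |<v, e_j>|^2 = <v, u_j>^2 / <u_j, u_j>.
Coefficients: <v, e_1> = 1/sqrt(7), <v, e_2> = 18/sqrt(280), <v, e_3> = -37/sqrt(70).
Square and sum: Σ |<v, e_j>|^2 = 146/7.
Compute ||v||^2 = v·v = 21.
Deficit = 21 − 146/7 = 1/7 ≥ 0, confirming Bessel's inequality. (The deficit equals ||v − Σ <v,e_j> e_j||^2, the squared distance from v to span{e_j}.)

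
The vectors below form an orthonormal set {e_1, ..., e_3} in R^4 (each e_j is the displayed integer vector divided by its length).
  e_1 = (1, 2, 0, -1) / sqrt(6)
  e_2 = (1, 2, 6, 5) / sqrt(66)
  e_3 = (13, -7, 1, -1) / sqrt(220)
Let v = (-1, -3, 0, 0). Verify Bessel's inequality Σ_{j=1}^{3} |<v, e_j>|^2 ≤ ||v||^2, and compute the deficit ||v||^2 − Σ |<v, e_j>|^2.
Σ |<v, e_j>|^2 = 46/5; ||v||^2 = 10; deficit = 4/5

Write each e_j = u_j / sqrt(<u_j, u_j>) where u_j is the displayed integer vector. Then <v, e_j> = <v, u_j> / sqrt(<u_j, u_j>), so |<v, e_j>|^2 = <v, u_j>^2 / <u_j, u_j>.
Coefficients: <v, e_1> = -7/sqrt(6), <v, e_2> = -7/sqrt(66), <v, e_3> = 8/sqrt(220).
Square and sum: Σ |<v, e_j>|^2 = 46/5.
Compute ||v||^2 = v·v = 10.
Deficit = 10 − 46/5 = 4/5 ≥ 0, confirming Bessel's inequality. (The deficit equals ||v − Σ <v,e_j> e_j||^2, the squared distance from v to span{e_j}.)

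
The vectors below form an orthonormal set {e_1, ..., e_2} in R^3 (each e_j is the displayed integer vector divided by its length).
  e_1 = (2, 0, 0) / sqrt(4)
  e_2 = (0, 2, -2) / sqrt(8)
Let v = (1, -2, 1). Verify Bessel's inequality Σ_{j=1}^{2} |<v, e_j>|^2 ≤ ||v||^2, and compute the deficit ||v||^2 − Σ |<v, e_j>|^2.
Σ |<v, e_j>|^2 = 11/2; ||v||^2 = 6; deficit = 1/2

Write each e_j = u_j / sqrt(<u_j, u_j>) where u_j is the displayed integer vector. Then <v, e_j> = <v, u_j> / sqrt(<u_j, u_j>), so |<v, e_j>|^2 = <v, u_j>^2 / <u_j, u_j>.
Coefficients: <v, e_1> = 2/sqrt(4), <v, e_2> = -6/sqrt(8).
Square and sum: Σ |<v, e_j>|^2 = 11/2.
Compute ||v||^2 = v·v = 6.
Deficit = 6 − 11/2 = 1/2 ≥ 0, confirming Bessel's inequality. (The deficit equals ||v − Σ <v,e_j> e_j||^2, the squared distance from v to span{e_j}.)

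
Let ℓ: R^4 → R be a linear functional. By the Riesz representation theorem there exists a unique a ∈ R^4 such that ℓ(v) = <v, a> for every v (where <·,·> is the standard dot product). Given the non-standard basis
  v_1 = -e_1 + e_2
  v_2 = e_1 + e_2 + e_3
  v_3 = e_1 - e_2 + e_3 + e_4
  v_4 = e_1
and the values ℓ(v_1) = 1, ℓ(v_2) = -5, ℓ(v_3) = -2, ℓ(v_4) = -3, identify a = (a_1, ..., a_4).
a = (-3, -2, 0, -1)

Write a = (a_1, ..., a_4) in the standard basis. For each basis vector v_i, ℓ(v_i) = <v_i, a> is a linear equation in the a_j's. Collect the n equations into a matrix system V a = ℓ, where row i of V is v_i (expressed in the standard basis). Since V is invertible (lower-triangular with 1s on the diagonal, up to permutation), solve by back-substitution:
  V =
[[-1, 1, 0, 0],
 [1, 1, 1, 0],
 [1, -1, 1, 1],
 [1, 0, 0, 0]]
  V a = (1, -5, -2, -3)
Solving gives a = (-3, -2, 0, -1).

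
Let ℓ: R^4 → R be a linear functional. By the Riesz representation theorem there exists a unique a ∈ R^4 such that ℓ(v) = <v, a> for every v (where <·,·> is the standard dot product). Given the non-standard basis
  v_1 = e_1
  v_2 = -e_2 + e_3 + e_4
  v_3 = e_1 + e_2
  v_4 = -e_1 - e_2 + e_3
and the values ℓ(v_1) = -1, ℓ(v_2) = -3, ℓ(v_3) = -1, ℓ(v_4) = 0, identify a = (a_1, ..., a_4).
a = (-1, 0, -1, -2)

Write a = (a_1, ..., a_4) in the standard basis. For each basis vector v_i, ℓ(v_i) = <v_i, a> is a linear equation in the a_j's. Collect the n equations into a matrix system V a = ℓ, where row i of V is v_i (expressed in the standard basis). Since V is invertible (lower-triangular with 1s on the diagonal, up to permutation), solve by back-substitution:
  V =
[[1, 0, 0, 0],
 [0, -1, 1, 1],
 [1, 1, 0, 0],
 [-1, -1, 1, 0]]
  V a = (-1, -3, -1, 0)
Solving gives a = (-1, 0, -1, -2).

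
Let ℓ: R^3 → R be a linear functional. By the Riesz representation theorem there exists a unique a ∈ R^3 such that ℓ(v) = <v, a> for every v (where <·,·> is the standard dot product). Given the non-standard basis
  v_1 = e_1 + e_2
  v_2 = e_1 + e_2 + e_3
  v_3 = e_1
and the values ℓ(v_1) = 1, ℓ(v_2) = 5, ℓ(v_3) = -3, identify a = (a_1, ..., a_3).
a = (-3, 4, 4)

Write a = (a_1, ..., a_3) in the standard basis. For each basis vector v_i, ℓ(v_i) = <v_i, a> is a linear equation in the a_j's. Collect the n equations into a matrix system V a = ℓ, where row i of V is v_i (expressed in the standard basis). Since V is invertible (lower-triangular with 1s on the diagonal, up to permutation), solve by back-substitution:
  V =
[[1, 1, 0],
 [1, 1, 1],
 [1, 0, 0]]
  V a = (1, 5, -3)
Solving gives a = (-3, 4, 4).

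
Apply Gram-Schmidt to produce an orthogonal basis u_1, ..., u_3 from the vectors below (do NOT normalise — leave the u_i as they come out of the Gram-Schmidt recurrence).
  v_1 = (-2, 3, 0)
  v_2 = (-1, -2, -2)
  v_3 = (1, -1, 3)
Orthogonal basis:
  u_1 = (-2, 3, 0)
  u_2 = (-21/13, -14/13, -2)
  u_3 = (-114/101, -76/101, 133/101)

Apply the Gram-Schmidt recurrence
  u_1 = v_1
  u_i = v_i − Σ_{j<i} ((v_i · u_j) / (u_j · u_j)) · u_j.

Step by step this gives:
  u_1 = (-2, 3, 0)
  u_2 = (-21/13, -14/13, -2)
  u_3 = (-114/101, -76/101, 133/101)

Orthogonality check:
  u_2 · u_1 = 0 (should be 0)
  u_3 · u_1 = 0 (should be 0)
  u_3 · u_2 = 0 (should be 0)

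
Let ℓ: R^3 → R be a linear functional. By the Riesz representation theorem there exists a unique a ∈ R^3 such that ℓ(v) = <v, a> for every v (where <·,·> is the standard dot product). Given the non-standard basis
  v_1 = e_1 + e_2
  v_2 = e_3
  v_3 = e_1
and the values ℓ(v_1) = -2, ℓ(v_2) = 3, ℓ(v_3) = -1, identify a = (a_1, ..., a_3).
a = (-1, -1, 3)

Write a = (a_1, ..., a_3) in the standard basis. For each basis vector v_i, ℓ(v_i) = <v_i, a> is a linear equation in the a_j's. Collect the n equations into a matrix system V a = ℓ, where row i of V is v_i (expressed in the standard basis). Since V is invertible (lower-triangular with 1s on the diagonal, up to permutation), solve by back-substitution:
  V =
[[1, 1, 0],
 [0, 0, 1],
 [1, 0, 0]]
  V a = (-2, 3, -1)
Solving gives a = (-1, -1, 3).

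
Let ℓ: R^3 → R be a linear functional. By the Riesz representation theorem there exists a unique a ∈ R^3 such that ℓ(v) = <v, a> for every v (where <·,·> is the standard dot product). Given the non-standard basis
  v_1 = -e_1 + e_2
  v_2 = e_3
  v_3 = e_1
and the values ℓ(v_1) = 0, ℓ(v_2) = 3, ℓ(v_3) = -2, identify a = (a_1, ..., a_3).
a = (-2, -2, 3)

Write a = (a_1, ..., a_3) in the standard basis. For each basis vector v_i, ℓ(v_i) = <v_i, a> is a linear equation in the a_j's. Collect the n equations into a matrix system V a = ℓ, where row i of V is v_i (expressed in the standard basis). Since V is invertible (lower-triangular with 1s on the diagonal, up to permutation), solve by back-substitution:
  V =
[[-1, 1, 0],
 [0, 0, 1],
 [1, 0, 0]]
  V a = (0, 3, -2)
Solving gives a = (-2, -2, 3).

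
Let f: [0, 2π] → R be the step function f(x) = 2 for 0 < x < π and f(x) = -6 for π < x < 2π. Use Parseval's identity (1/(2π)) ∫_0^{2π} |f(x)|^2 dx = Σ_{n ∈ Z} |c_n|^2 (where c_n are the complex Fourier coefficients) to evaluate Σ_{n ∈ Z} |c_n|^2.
Σ |c_n|^2 = 20

Parseval equates the L^2 energy of f (normalised by 1/(2π)) with the ℓ^2 sum of its Fourier coefficients: (1/(2π)) ∫_0^{2π} |f|^2 = Σ |c_n|^2.
Compute the left side: (1/(2π)) [∫_0^π 2^2 dx + ∫_π^{2π} (-6)^2 dx] = (1/(2π)) · (4π + 36π) = (4 + 36)/2 = 20.
So Σ_{n ∈ Z} |c_n|^2 = 20.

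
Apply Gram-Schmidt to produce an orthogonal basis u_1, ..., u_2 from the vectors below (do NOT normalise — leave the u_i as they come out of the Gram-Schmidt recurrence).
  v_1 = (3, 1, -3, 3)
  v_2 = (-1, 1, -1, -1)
Orthogonal basis:
  u_1 = (3, 1, -3, 3)
  u_2 = (-11/14, 15/14, -17/14, -11/14)

Apply the Gram-Schmidt recurrence
  u_1 = v_1
  u_i = v_i − Σ_{j<i} ((v_i · u_j) / (u_j · u_j)) · u_j.

Step by step this gives:
  u_1 = (3, 1, -3, 3)
  u_2 = (-11/14, 15/14, -17/14, -11/14)

Orthogonality check:
  u_2 · u_1 = 0 (should be 0)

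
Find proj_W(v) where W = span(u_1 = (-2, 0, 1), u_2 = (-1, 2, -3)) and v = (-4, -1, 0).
proj_W(v) = (-82/23, 12/23, 20/23)

Set up U = [u_1 | ... | u_2] ∈ R^(3×2). The projector onto W = col(U) is P = U (U^T U)^(-1) U^T.
Compute U^T U =
  [5, -1]
  [-1, 14],
and U^T v = (8, 2).
Solve U^T U · c = U^T v for the coefficients: c = (38/23, 6/23). The projection is proj_W(v) = U c.
Check: (v - proj_W(v)) · u_1 = 0  (should be 0).
Check: (v - proj_W(v)) · u_2 = 0  (should be 0).
Result: proj_W(v) = (-82/23, 12/23, 20/23).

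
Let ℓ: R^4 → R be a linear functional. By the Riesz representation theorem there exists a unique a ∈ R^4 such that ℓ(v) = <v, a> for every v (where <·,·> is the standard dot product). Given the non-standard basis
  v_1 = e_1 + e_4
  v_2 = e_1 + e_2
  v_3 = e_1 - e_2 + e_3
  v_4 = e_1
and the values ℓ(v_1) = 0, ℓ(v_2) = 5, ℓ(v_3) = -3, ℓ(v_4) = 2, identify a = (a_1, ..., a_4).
a = (2, 3, -2, -2)

Write a = (a_1, ..., a_4) in the standard basis. For each basis vector v_i, ℓ(v_i) = <v_i, a> is a linear equation in the a_j's. Collect the n equations into a matrix system V a = ℓ, where row i of V is v_i (expressed in the standard basis). Since V is invertible (lower-triangular with 1s on the diagonal, up to permutation), solve by back-substitution:
  V =
[[1, 0, 0, 1],
 [1, 1, 0, 0],
 [1, -1, 1, 0],
 [1, 0, 0, 0]]
  V a = (0, 5, -3, 2)
Solving gives a = (2, 3, -2, -2).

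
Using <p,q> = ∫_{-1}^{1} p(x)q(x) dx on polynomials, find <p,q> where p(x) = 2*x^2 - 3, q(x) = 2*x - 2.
<p,q> = 28/3

Expand the product: p(x)·q(x) = 4*x^3 - 4*x^2 - 6*x + 6.
∫_{-1}^{1} of each monomial x^k gives [2/(k+1) if k even, 0 if k odd]. Integrating term-by-term (or equivalently evaluating the antiderivative F(x) = x^4 - 4*x^3/3 - 3*x^2 + 6*x at the endpoints):
  F(1) − F(−1) = 8/3 − (-20/3) = 28/3.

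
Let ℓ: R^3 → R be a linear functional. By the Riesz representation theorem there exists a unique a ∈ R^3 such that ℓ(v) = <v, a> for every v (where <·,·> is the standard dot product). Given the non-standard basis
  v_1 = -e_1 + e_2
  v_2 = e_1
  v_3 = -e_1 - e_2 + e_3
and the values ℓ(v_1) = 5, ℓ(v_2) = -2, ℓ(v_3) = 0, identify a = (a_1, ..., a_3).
a = (-2, 3, 1)

Write a = (a_1, ..., a_3) in the standard basis. For each basis vector v_i, ℓ(v_i) = <v_i, a> is a linear equation in the a_j's. Collect the n equations into a matrix system V a = ℓ, where row i of V is v_i (expressed in the standard basis). Since V is invertible (lower-triangular with 1s on the diagonal, up to permutation), solve by back-substitution:
  V =
[[-1, 1, 0],
 [1, 0, 0],
 [-1, -1, 1]]
  V a = (5, -2, 0)
Solving gives a = (-2, 3, 1).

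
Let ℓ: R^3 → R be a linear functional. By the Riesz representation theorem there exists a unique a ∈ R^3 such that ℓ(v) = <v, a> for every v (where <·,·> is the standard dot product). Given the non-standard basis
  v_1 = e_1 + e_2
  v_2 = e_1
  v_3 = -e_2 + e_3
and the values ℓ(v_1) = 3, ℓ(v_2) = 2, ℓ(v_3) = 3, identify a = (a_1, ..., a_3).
a = (2, 1, 4)

Write a = (a_1, ..., a_3) in the standard basis. For each basis vector v_i, ℓ(v_i) = <v_i, a> is a linear equation in the a_j's. Collect the n equations into a matrix system V a = ℓ, where row i of V is v_i (expressed in the standard basis). Since V is invertible (lower-triangular with 1s on the diagonal, up to permutation), solve by back-substitution:
  V =
[[1, 1, 0],
 [1, 0, 0],
 [0, -1, 1]]
  V a = (3, 2, 3)
Solving gives a = (2, 1, 4).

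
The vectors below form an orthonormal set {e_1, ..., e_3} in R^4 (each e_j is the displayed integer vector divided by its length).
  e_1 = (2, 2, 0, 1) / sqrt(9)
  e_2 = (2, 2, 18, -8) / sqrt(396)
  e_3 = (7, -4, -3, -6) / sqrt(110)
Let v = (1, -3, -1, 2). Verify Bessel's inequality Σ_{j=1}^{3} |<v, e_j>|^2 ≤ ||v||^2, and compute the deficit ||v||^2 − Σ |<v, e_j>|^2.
Σ |<v, e_j>|^2 = 5; ||v||^2 = 15; deficit = 10

Write each e_j = u_j / sqrt(<u_j, u_j>) where u_j is the displayed integer vector. Then <v, e_j> = <v, u_j> / sqrt(<u_j, u_j>), so |<v, e_j>|^2 = <v, u_j>^2 / <u_j, u_j>.
Coefficients: <v, e_1> = -2/sqrt(9), <v, e_2> = -38/sqrt(396), <v, e_3> = 10/sqrt(110).
Square and sum: Σ |<v, e_j>|^2 = 5.
Compute ||v||^2 = v·v = 15.
Deficit = 15 − 5 = 10 ≥ 0, confirming Bessel's inequality. (The deficit equals ||v − Σ <v,e_j> e_j||^2, the squared distance from v to span{e_j}.)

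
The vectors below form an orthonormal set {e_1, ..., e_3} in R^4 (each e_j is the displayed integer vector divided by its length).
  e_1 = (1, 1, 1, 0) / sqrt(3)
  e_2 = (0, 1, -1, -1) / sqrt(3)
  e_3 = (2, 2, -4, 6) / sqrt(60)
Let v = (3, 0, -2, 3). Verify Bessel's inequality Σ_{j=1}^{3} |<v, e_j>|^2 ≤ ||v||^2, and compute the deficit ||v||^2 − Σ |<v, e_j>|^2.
Σ |<v, e_j>|^2 = 266/15; ||v||^2 = 22; deficit = 64/15

Write each e_j = u_j / sqrt(<u_j, u_j>) where u_j is the displayed integer vector. Then <v, e_j> = <v, u_j> / sqrt(<u_j, u_j>), so |<v, e_j>|^2 = <v, u_j>^2 / <u_j, u_j>.
Coefficients: <v, e_1> = 1/sqrt(3), <v, e_2> = -1/sqrt(3), <v, e_3> = 32/sqrt(60).
Square and sum: Σ |<v, e_j>|^2 = 266/15.
Compute ||v||^2 = v·v = 22.
Deficit = 22 − 266/15 = 64/15 ≥ 0, confirming Bessel's inequality. (The deficit equals ||v − Σ <v,e_j> e_j||^2, the squared distance from v to span{e_j}.)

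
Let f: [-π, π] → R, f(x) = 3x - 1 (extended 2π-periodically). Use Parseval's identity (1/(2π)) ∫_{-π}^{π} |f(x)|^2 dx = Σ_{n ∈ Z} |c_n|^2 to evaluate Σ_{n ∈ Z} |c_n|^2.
Σ |c_n|^2 = 3π^2 + 1

Expand and integrate term by term over [-π, π]:
  ∫ (3x)^2 dx = 9·(2π^3/3); ∫ 2·3·(-1)·x dx = 0 (odd integrand); ∫ (-1)^2 dx = 1·2π.
So (1/(2π)) ∫_{-π}^{π} (3x - 1)^2 dx = 9π^2/3 + 1 = 3π^2 + 1.
Parseval ⇒ Σ |c_n|^2 = 3π^2 + 1.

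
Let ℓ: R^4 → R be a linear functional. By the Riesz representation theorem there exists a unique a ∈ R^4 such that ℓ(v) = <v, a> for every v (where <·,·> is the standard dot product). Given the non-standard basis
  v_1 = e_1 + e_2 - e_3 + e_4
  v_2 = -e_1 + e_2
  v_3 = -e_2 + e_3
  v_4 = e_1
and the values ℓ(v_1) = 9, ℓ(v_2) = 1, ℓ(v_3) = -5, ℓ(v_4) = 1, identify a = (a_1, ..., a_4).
a = (1, 2, -3, 3)

Write a = (a_1, ..., a_4) in the standard basis. For each basis vector v_i, ℓ(v_i) = <v_i, a> is a linear equation in the a_j's. Collect the n equations into a matrix system V a = ℓ, where row i of V is v_i (expressed in the standard basis). Since V is invertible (lower-triangular with 1s on the diagonal, up to permutation), solve by back-substitution:
  V =
[[1, 1, -1, 1],
 [-1, 1, 0, 0],
 [0, -1, 1, 0],
 [1, 0, 0, 0]]
  V a = (9, 1, -5, 1)
Solving gives a = (1, 2, -3, 3).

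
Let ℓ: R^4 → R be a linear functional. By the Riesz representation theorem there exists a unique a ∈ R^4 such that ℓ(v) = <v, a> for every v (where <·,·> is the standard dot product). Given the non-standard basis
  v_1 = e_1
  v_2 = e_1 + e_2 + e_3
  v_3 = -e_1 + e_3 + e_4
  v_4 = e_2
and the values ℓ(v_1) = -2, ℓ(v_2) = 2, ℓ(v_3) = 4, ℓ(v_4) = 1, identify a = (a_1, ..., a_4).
a = (-2, 1, 3, -1)

Write a = (a_1, ..., a_4) in the standard basis. For each basis vector v_i, ℓ(v_i) = <v_i, a> is a linear equation in the a_j's. Collect the n equations into a matrix system V a = ℓ, where row i of V is v_i (expressed in the standard basis). Since V is invertible (lower-triangular with 1s on the diagonal, up to permutation), solve by back-substitution:
  V =
[[1, 0, 0, 0],
 [1, 1, 1, 0],
 [-1, 0, 1, 1],
 [0, 1, 0, 0]]
  V a = (-2, 2, 4, 1)
Solving gives a = (-2, 1, 3, -1).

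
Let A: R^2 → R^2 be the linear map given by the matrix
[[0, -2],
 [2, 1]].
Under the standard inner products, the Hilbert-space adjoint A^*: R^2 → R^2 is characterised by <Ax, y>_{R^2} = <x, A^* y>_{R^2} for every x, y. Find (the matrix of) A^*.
A^* = A^T =
[[0, 2],
 [-2, 1]]

For real matrices with standard dot products, the defining identity <Ax, y> = <x, A^* y> gives (Ax)^T y = x^T (A^*) y, i.e. x^T A^T y = x^T (A^*) y. Since this holds for all x, y, we must have A^* = A^T. Therefore
A^* =
[[0, 2],
 [-2, 1]].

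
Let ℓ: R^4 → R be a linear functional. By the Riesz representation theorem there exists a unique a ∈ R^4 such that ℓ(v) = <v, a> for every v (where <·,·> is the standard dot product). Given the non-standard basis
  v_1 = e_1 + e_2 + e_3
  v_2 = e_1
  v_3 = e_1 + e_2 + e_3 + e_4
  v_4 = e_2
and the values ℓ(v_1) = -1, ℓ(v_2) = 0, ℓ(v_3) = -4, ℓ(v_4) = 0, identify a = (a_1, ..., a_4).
a = (0, 0, -1, -3)

Write a = (a_1, ..., a_4) in the standard basis. For each basis vector v_i, ℓ(v_i) = <v_i, a> is a linear equation in the a_j's. Collect the n equations into a matrix system V a = ℓ, where row i of V is v_i (expressed in the standard basis). Since V is invertible (lower-triangular with 1s on the diagonal, up to permutation), solve by back-substitution:
  V =
[[1, 1, 1, 0],
 [1, 0, 0, 0],
 [1, 1, 1, 1],
 [0, 1, 0, 0]]
  V a = (-1, 0, -4, 0)
Solving gives a = (0, 0, -1, -3).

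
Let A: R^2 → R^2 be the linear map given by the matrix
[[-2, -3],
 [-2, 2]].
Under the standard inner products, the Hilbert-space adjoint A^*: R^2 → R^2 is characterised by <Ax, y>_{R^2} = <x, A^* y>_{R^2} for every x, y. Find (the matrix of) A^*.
A^* = A^T =
[[-2, -2],
 [-3, 2]]

For real matrices with standard dot products, the defining identity <Ax, y> = <x, A^* y> gives (Ax)^T y = x^T (A^*) y, i.e. x^T A^T y = x^T (A^*) y. Since this holds for all x, y, we must have A^* = A^T. Therefore
A^* =
[[-2, -2],
 [-3, 2]].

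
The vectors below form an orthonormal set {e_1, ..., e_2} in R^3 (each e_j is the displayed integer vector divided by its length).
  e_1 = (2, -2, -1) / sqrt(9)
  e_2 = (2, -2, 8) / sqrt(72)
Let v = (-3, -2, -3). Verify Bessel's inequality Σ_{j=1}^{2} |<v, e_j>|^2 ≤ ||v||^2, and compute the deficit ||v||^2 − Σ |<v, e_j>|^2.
Σ |<v, e_j>|^2 = 19/2; ||v||^2 = 22; deficit = 25/2

Write each e_j = u_j / sqrt(<u_j, u_j>) where u_j is the displayed integer vector. Then <v, e_j> = <v, u_j> / sqrt(<u_j, u_j>), so |<v, e_j>|^2 = <v, u_j>^2 / <u_j, u_j>.
Coefficients: <v, e_1> = 1/sqrt(9), <v, e_2> = -26/sqrt(72).
Square and sum: Σ |<v, e_j>|^2 = 19/2.
Compute ||v||^2 = v·v = 22.
Deficit = 22 − 19/2 = 25/2 ≥ 0, confirming Bessel's inequality. (The deficit equals ||v − Σ <v,e_j> e_j||^2, the squared distance from v to span{e_j}.)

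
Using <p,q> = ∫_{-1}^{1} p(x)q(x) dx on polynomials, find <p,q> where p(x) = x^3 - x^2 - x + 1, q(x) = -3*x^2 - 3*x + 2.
<p,q> = 8/3

Expand the product: p(x)·q(x) = -3*x^5 + 8*x^3 - 2*x^2 - 5*x + 2.
∫_{-1}^{1} of each monomial x^k gives [2/(k+1) if k even, 0 if k odd]. Integrating term-by-term (or equivalently evaluating the antiderivative F(x) = -x^6/2 + 2*x^4 - 2*x^3/3 - 5*x^2/2 + 2*x at the endpoints):
  F(1) − F(−1) = 1/3 − (-7/3) = 8/3.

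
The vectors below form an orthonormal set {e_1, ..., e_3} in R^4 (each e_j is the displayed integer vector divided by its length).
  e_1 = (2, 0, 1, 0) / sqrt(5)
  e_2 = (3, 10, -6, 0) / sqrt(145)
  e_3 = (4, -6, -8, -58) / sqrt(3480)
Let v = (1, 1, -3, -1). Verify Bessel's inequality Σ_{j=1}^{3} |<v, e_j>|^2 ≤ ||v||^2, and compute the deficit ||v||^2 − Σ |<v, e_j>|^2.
Σ |<v, e_j>|^2 = 26/3; ||v||^2 = 12; deficit = 10/3

Write each e_j = u_j / sqrt(<u_j, u_j>) where u_j is the displayed integer vector. Then <v, e_j> = <v, u_j> / sqrt(<u_j, u_j>), so |<v, e_j>|^2 = <v, u_j>^2 / <u_j, u_j>.
Coefficients: <v, e_1> = -1/sqrt(5), <v, e_2> = 31/sqrt(145), <v, e_3> = 80/sqrt(3480).
Square and sum: Σ |<v, e_j>|^2 = 26/3.
Compute ||v||^2 = v·v = 12.
Deficit = 12 − 26/3 = 10/3 ≥ 0, confirming Bessel's inequality. (The deficit equals ||v − Σ <v,e_j> e_j||^2, the squared distance from v to span{e_j}.)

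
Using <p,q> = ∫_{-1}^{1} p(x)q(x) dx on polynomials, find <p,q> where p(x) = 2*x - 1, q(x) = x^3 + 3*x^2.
<p,q> = -6/5

Expand the product: p(x)·q(x) = 2*x^4 + 5*x^3 - 3*x^2.
∫_{-1}^{1} of each monomial x^k gives [2/(k+1) if k even, 0 if k odd]. Integrating term-by-term (or equivalently evaluating the antiderivative F(x) = 2*x^5/5 + 5*x^4/4 - x^3 at the endpoints):
  F(1) − F(−1) = 13/20 − (37/20) = -6/5.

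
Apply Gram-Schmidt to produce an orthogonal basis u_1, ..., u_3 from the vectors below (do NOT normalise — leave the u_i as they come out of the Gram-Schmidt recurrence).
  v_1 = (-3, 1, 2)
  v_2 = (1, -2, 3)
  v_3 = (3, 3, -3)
Orthogonal basis:
  u_1 = (-3, 1, 2)
  u_2 = (17/14, -29/14, 20/7)
  u_3 = (7/5, 11/5, 1)

Apply the Gram-Schmidt recurrence
  u_1 = v_1
  u_i = v_i − Σ_{j<i} ((v_i · u_j) / (u_j · u_j)) · u_j.

Step by step this gives:
  u_1 = (-3, 1, 2)
  u_2 = (17/14, -29/14, 20/7)
  u_3 = (7/5, 11/5, 1)

Orthogonality check:
  u_2 · u_1 = 0 (should be 0)
  u_3 · u_1 = 0 (should be 0)
  u_3 · u_2 = 0 (should be 0)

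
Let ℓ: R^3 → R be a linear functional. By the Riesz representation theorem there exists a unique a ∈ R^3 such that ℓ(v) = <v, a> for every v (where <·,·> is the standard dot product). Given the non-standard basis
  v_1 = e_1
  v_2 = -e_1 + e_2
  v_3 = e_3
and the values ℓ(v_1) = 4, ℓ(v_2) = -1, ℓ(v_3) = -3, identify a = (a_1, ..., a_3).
a = (4, 3, -3)

Write a = (a_1, ..., a_3) in the standard basis. For each basis vector v_i, ℓ(v_i) = <v_i, a> is a linear equation in the a_j's. Collect the n equations into a matrix system V a = ℓ, where row i of V is v_i (expressed in the standard basis). Since V is invertible (lower-triangular with 1s on the diagonal, up to permutation), solve by back-substitution:
  V =
[[1, 0, 0],
 [-1, 1, 0],
 [0, 0, 1]]
  V a = (4, -1, -3)
Solving gives a = (4, 3, -3).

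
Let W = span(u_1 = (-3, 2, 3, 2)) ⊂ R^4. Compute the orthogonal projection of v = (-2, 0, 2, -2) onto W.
proj_W(v) = (-12/13, 8/13, 12/13, 8/13)

Set up U = [u_1 | ... | u_1] ∈ R^(4×1). The projector onto W = col(U) is P = U (U^T U)^(-1) U^T.
Compute U^T U =
  [26],
and U^T v = (8).
Solve U^T U · c = U^T v for the coefficients: c = (4/13). The projection is proj_W(v) = U c.
Check: (v - proj_W(v)) · u_1 = 0  (should be 0).
Result: proj_W(v) = (-12/13, 8/13, 12/13, 8/13).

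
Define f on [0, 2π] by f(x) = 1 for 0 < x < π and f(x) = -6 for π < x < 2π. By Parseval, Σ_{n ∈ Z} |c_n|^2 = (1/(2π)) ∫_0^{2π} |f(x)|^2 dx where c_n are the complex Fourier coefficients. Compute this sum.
Σ |c_n|^2 = 37/2

Parseval equates the L^2 energy of f (normalised by 1/(2π)) with the ℓ^2 sum of its Fourier coefficients: (1/(2π)) ∫_0^{2π} |f|^2 = Σ |c_n|^2.
Compute the left side: (1/(2π)) [∫_0^π 1^2 dx + ∫_π^{2π} (-6)^2 dx] = (1/(2π)) · (1π + 36π) = (1 + 36)/2 = 37/2.
So Σ_{n ∈ Z} |c_n|^2 = 37/2.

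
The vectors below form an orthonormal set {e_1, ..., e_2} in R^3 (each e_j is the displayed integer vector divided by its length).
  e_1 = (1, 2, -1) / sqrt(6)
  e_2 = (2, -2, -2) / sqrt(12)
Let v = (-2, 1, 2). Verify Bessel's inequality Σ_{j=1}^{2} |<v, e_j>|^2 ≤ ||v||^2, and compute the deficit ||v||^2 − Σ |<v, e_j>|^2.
Σ |<v, e_j>|^2 = 9; ||v||^2 = 9; deficit = 0

Write each e_j = u_j / sqrt(<u_j, u_j>) where u_j is the displayed integer vector. Then <v, e_j> = <v, u_j> / sqrt(<u_j, u_j>), so |<v, e_j>|^2 = <v, u_j>^2 / <u_j, u_j>.
Coefficients: <v, e_1> = -2/sqrt(6), <v, e_2> = -10/sqrt(12).
Square and sum: Σ |<v, e_j>|^2 = 9.
Compute ||v||^2 = v·v = 9.
Deficit = 9 − 9 = 0 ≥ 0, confirming Bessel's inequality. (The deficit equals ||v − Σ <v,e_j> e_j||^2, the squared distance from v to span{e_j}.)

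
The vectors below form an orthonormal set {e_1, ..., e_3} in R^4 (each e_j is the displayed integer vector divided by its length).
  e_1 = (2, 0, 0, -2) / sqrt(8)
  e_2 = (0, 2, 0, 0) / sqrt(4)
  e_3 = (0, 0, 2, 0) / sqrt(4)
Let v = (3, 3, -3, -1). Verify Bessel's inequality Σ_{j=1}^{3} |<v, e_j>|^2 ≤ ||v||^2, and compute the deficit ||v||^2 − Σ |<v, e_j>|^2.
Σ |<v, e_j>|^2 = 26; ||v||^2 = 28; deficit = 2

Write each e_j = u_j / sqrt(<u_j, u_j>) where u_j is the displayed integer vector. Then <v, e_j> = <v, u_j> / sqrt(<u_j, u_j>), so |<v, e_j>|^2 = <v, u_j>^2 / <u_j, u_j>.
Coefficients: <v, e_1> = 8/sqrt(8), <v, e_2> = 6/sqrt(4), <v, e_3> = -6/sqrt(4).
Square and sum: Σ |<v, e_j>|^2 = 26.
Compute ||v||^2 = v·v = 28.
Deficit = 28 − 26 = 2 ≥ 0, confirming Bessel's inequality. (The deficit equals ||v − Σ <v,e_j> e_j||^2, the squared distance from v to span{e_j}.)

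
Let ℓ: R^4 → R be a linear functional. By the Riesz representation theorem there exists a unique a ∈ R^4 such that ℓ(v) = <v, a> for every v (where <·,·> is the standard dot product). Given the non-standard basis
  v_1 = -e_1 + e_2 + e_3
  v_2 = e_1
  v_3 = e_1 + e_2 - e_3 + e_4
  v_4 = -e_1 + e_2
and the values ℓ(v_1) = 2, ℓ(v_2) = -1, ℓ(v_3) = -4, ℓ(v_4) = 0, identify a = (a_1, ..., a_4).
a = (-1, -1, 2, 0)

Write a = (a_1, ..., a_4) in the standard basis. For each basis vector v_i, ℓ(v_i) = <v_i, a> is a linear equation in the a_j's. Collect the n equations into a matrix system V a = ℓ, where row i of V is v_i (expressed in the standard basis). Since V is invertible (lower-triangular with 1s on the diagonal, up to permutation), solve by back-substitution:
  V =
[[-1, 1, 1, 0],
 [1, 0, 0, 0],
 [1, 1, -1, 1],
 [-1, 1, 0, 0]]
  V a = (2, -1, -4, 0)
Solving gives a = (-1, -1, 2, 0).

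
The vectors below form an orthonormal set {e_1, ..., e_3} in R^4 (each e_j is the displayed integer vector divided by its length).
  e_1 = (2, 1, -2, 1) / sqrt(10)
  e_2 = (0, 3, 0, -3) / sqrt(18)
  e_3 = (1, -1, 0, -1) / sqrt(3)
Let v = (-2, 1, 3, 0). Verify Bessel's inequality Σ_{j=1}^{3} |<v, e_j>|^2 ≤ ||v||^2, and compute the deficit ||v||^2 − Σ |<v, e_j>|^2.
Σ |<v, e_j>|^2 = 58/5; ||v||^2 = 14; deficit = 12/5

Write each e_j = u_j / sqrt(<u_j, u_j>) where u_j is the displayed integer vector. Then <v, e_j> = <v, u_j> / sqrt(<u_j, u_j>), so |<v, e_j>|^2 = <v, u_j>^2 / <u_j, u_j>.
Coefficients: <v, e_1> = -9/sqrt(10), <v, e_2> = 3/sqrt(18), <v, e_3> = -3/sqrt(3).
Square and sum: Σ |<v, e_j>|^2 = 58/5.
Compute ||v||^2 = v·v = 14.
Deficit = 14 − 58/5 = 12/5 ≥ 0, confirming Bessel's inequality. (The deficit equals ||v − Σ <v,e_j> e_j||^2, the squared distance from v to span{e_j}.)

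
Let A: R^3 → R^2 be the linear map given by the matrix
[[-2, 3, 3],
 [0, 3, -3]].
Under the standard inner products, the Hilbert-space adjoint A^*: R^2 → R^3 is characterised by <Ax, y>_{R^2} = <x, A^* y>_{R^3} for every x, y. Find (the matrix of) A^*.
A^* = A^T =
[[-2, 0],
 [3, 3],
 [3, -3]]

For real matrices with standard dot products, the defining identity <Ax, y> = <x, A^* y> gives (Ax)^T y = x^T (A^*) y, i.e. x^T A^T y = x^T (A^*) y. Since this holds for all x, y, we must have A^* = A^T. Therefore
A^* =
[[-2, 0],
 [3, 3],
 [3, -3]].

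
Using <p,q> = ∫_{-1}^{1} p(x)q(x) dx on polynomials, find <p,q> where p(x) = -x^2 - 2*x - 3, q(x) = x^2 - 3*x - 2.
<p,q> = 224/15

Expand the product: p(x)·q(x) = -x^4 + x^3 + 5*x^2 + 13*x + 6.
∫_{-1}^{1} of each monomial x^k gives [2/(k+1) if k even, 0 if k odd]. Integrating term-by-term (or equivalently evaluating the antiderivative F(x) = -x^5/5 + x^4/4 + 5*x^3/3 + 13*x^2/2 + 6*x at the endpoints):
  F(1) − F(−1) = 853/60 − (-43/60) = 224/15.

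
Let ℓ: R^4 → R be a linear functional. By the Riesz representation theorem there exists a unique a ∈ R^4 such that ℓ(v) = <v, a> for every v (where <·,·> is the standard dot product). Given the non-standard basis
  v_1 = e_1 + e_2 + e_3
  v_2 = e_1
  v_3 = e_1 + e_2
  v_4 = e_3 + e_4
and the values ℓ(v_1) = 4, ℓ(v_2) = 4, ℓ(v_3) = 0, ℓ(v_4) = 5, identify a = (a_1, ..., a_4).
a = (4, -4, 4, 1)

Write a = (a_1, ..., a_4) in the standard basis. For each basis vector v_i, ℓ(v_i) = <v_i, a> is a linear equation in the a_j's. Collect the n equations into a matrix system V a = ℓ, where row i of V is v_i (expressed in the standard basis). Since V is invertible (lower-triangular with 1s on the diagonal, up to permutation), solve by back-substitution:
  V =
[[1, 1, 1, 0],
 [1, 0, 0, 0],
 [1, 1, 0, 0],
 [0, 0, 1, 1]]
  V a = (4, 4, 0, 5)
Solving gives a = (4, -4, 4, 1).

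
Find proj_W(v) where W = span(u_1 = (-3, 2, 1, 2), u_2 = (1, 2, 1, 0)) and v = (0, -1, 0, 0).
proj_W(v) = (-1/13, -10/13, -5/13, -2/13)

Set up U = [u_1 | ... | u_2] ∈ R^(4×2). The projector onto W = col(U) is P = U (U^T U)^(-1) U^T.
Compute U^T U =
  [18, 2]
  [2, 6],
and U^T v = (-2, -2).
Solve U^T U · c = U^T v for the coefficients: c = (-1/13, -4/13). The projection is proj_W(v) = U c.
Check: (v - proj_W(v)) · u_1 = 0  (should be 0).
Check: (v - proj_W(v)) · u_2 = 0  (should be 0).
Result: proj_W(v) = (-1/13, -10/13, -5/13, -2/13).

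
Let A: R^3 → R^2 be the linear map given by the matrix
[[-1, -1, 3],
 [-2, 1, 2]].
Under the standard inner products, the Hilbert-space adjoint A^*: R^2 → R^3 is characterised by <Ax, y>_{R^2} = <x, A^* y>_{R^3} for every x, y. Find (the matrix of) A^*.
A^* = A^T =
[[-1, -2],
 [-1, 1],
 [3, 2]]

For real matrices with standard dot products, the defining identity <Ax, y> = <x, A^* y> gives (Ax)^T y = x^T (A^*) y, i.e. x^T A^T y = x^T (A^*) y. Since this holds for all x, y, we must have A^* = A^T. Therefore
A^* =
[[-1, -2],
 [-1, 1],
 [3, 2]].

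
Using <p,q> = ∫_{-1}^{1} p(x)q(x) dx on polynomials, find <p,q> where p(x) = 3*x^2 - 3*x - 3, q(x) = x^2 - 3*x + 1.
<p,q> = 6/5

Expand the product: p(x)·q(x) = 3*x^4 - 12*x^3 + 9*x^2 + 6*x - 3.
∫_{-1}^{1} of each monomial x^k gives [2/(k+1) if k even, 0 if k odd]. Integrating term-by-term (or equivalently evaluating the antiderivative F(x) = 3*x^5/5 - 3*x^4 + 3*x^3 + 3*x^2 - 3*x at the endpoints):
  F(1) − F(−1) = 3/5 − (-3/5) = 6/5.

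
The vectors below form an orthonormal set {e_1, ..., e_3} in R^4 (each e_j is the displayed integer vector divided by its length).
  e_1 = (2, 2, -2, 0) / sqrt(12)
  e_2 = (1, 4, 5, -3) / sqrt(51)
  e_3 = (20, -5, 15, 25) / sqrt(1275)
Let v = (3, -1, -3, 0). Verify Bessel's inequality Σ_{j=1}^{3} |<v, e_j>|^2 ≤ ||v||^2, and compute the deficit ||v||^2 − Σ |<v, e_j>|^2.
Σ |<v, e_j>|^2 = 41/3; ||v||^2 = 19; deficit = 16/3

Write each e_j = u_j / sqrt(<u_j, u_j>) where u_j is the displayed integer vector. Then <v, e_j> = <v, u_j> / sqrt(<u_j, u_j>), so |<v, e_j>|^2 = <v, u_j>^2 / <u_j, u_j>.
Coefficients: <v, e_1> = 10/sqrt(12), <v, e_2> = -16/sqrt(51), <v, e_3> = 20/sqrt(1275).
Square and sum: Σ |<v, e_j>|^2 = 41/3.
Compute ||v||^2 = v·v = 19.
Deficit = 19 − 41/3 = 16/3 ≥ 0, confirming Bessel's inequality. (The deficit equals ||v − Σ <v,e_j> e_j||^2, the squared distance from v to span{e_j}.)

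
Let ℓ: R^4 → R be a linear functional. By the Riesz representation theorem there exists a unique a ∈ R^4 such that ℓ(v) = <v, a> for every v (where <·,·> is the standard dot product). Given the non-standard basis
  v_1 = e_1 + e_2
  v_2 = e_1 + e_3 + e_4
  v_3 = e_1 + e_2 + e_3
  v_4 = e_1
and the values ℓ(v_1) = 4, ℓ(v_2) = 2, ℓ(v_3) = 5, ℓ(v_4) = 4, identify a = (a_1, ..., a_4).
a = (4, 0, 1, -3)

Write a = (a_1, ..., a_4) in the standard basis. For each basis vector v_i, ℓ(v_i) = <v_i, a> is a linear equation in the a_j's. Collect the n equations into a matrix system V a = ℓ, where row i of V is v_i (expressed in the standard basis). Since V is invertible (lower-triangular with 1s on the diagonal, up to permutation), solve by back-substitution:
  V =
[[1, 1, 0, 0],
 [1, 0, 1, 1],
 [1, 1, 1, 0],
 [1, 0, 0, 0]]
  V a = (4, 2, 5, 4)
Solving gives a = (4, 0, 1, -3).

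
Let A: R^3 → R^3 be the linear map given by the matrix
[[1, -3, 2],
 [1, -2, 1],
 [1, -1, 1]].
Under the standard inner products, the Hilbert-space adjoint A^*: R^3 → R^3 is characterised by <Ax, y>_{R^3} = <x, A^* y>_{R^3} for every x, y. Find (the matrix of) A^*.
A^* = A^T =
[[1, 1, 1],
 [-3, -2, -1],
 [2, 1, 1]]

For real matrices with standard dot products, the defining identity <Ax, y> = <x, A^* y> gives (Ax)^T y = x^T (A^*) y, i.e. x^T A^T y = x^T (A^*) y. Since this holds for all x, y, we must have A^* = A^T. Therefore
A^* =
[[1, 1, 1],
 [-3, -2, -1],
 [2, 1, 1]].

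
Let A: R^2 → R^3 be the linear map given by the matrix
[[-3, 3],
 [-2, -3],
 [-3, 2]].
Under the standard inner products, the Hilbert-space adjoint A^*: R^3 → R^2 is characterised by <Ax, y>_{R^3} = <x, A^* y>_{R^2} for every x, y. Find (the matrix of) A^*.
A^* = A^T =
[[-3, -2, -3],
 [3, -3, 2]]

For real matrices with standard dot products, the defining identity <Ax, y> = <x, A^* y> gives (Ax)^T y = x^T (A^*) y, i.e. x^T A^T y = x^T (A^*) y. Since this holds for all x, y, we must have A^* = A^T. Therefore
A^* =
[[-3, -2, -3],
 [3, -3, 2]].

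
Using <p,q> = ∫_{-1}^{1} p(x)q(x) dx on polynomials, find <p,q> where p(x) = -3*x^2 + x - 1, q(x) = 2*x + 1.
<p,q> = -8/3

Expand the product: p(x)·q(x) = -6*x^3 - x^2 - x - 1.
∫_{-1}^{1} of each monomial x^k gives [2/(k+1) if k even, 0 if k odd]. Integrating term-by-term (or equivalently evaluating the antiderivative F(x) = -3*x^4/2 - x^3/3 - x^2/2 - x at the endpoints):
  F(1) − F(−1) = -10/3 − (-2/3) = -8/3.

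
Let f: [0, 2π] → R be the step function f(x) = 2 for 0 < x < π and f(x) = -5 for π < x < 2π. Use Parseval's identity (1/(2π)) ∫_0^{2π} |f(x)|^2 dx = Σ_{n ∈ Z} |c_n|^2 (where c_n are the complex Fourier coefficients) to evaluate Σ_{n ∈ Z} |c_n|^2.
Σ |c_n|^2 = 29/2

Parseval equates the L^2 energy of f (normalised by 1/(2π)) with the ℓ^2 sum of its Fourier coefficients: (1/(2π)) ∫_0^{2π} |f|^2 = Σ |c_n|^2.
Compute the left side: (1/(2π)) [∫_0^π 2^2 dx + ∫_π^{2π} (-5)^2 dx] = (1/(2π)) · (4π + 25π) = (4 + 25)/2 = 29/2.
So Σ_{n ∈ Z} |c_n|^2 = 29/2.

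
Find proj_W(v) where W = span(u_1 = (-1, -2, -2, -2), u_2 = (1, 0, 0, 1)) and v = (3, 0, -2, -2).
proj_W(v) = (15/17, -26/17, -26/17, 2/17)

Set up U = [u_1 | ... | u_2] ∈ R^(4×2). The projector onto W = col(U) is P = U (U^T U)^(-1) U^T.
Compute U^T U =
  [13, -3]
  [-3, 2],
and U^T v = (5, 1).
Solve U^T U · c = U^T v for the coefficients: c = (13/17, 28/17). The projection is proj_W(v) = U c.
Check: (v - proj_W(v)) · u_1 = 0  (should be 0).
Check: (v - proj_W(v)) · u_2 = 0  (should be 0).
Result: proj_W(v) = (15/17, -26/17, -26/17, 2/17).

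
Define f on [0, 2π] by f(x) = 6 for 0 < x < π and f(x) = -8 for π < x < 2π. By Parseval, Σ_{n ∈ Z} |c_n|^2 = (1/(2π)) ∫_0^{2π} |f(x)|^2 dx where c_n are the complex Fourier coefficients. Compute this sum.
Σ |c_n|^2 = 50

Parseval equates the L^2 energy of f (normalised by 1/(2π)) with the ℓ^2 sum of its Fourier coefficients: (1/(2π)) ∫_0^{2π} |f|^2 = Σ |c_n|^2.
Compute the left side: (1/(2π)) [∫_0^π 6^2 dx + ∫_π^{2π} (-8)^2 dx] = (1/(2π)) · (36π + 64π) = (36 + 64)/2 = 50.
So Σ_{n ∈ Z} |c_n|^2 = 50.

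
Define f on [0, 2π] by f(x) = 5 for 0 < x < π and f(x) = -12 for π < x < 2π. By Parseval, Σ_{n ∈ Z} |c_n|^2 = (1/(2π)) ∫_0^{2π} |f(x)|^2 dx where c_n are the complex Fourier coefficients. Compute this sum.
Σ |c_n|^2 = 169/2

Parseval equates the L^2 energy of f (normalised by 1/(2π)) with the ℓ^2 sum of its Fourier coefficients: (1/(2π)) ∫_0^{2π} |f|^2 = Σ |c_n|^2.
Compute the left side: (1/(2π)) [∫_0^π 5^2 dx + ∫_π^{2π} (-12)^2 dx] = (1/(2π)) · (25π + 144π) = (25 + 144)/2 = 169/2.
So Σ_{n ∈ Z} |c_n|^2 = 169/2.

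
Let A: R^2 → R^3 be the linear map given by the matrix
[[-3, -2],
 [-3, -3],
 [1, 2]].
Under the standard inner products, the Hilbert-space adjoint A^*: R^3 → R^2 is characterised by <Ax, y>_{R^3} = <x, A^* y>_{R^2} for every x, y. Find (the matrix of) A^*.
A^* = A^T =
[[-3, -3, 1],
 [-2, -3, 2]]

For real matrices with standard dot products, the defining identity <Ax, y> = <x, A^* y> gives (Ax)^T y = x^T (A^*) y, i.e. x^T A^T y = x^T (A^*) y. Since this holds for all x, y, we must have A^* = A^T. Therefore
A^* =
[[-3, -3, 1],
 [-2, -3, 2]].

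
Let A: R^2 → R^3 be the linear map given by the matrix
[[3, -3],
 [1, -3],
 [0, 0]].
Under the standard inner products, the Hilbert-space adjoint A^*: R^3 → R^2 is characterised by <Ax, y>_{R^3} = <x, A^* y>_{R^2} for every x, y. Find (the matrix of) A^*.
A^* = A^T =
[[3, 1, 0],
 [-3, -3, 0]]

For real matrices with standard dot products, the defining identity <Ax, y> = <x, A^* y> gives (Ax)^T y = x^T (A^*) y, i.e. x^T A^T y = x^T (A^*) y. Since this holds for all x, y, we must have A^* = A^T. Therefore
A^* =
[[3, 1, 0],
 [-3, -3, 0]].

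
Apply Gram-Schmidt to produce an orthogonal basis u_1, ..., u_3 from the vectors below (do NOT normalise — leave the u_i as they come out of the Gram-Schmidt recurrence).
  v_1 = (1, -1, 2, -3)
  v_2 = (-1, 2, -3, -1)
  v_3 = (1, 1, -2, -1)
Orthogonal basis:
  u_1 = (1, -1, 2, -3)
  u_2 = (-3/5, 8/5, -11/5, -11/5)
  u_3 = (10/7, -2/63, -34/63, 8/63)

Apply the Gram-Schmidt recurrence
  u_1 = v_1
  u_i = v_i − Σ_{j<i} ((v_i · u_j) / (u_j · u_j)) · u_j.

Step by step this gives:
  u_1 = (1, -1, 2, -3)
  u_2 = (-3/5, 8/5, -11/5, -11/5)
  u_3 = (10/7, -2/63, -34/63, 8/63)

Orthogonality check:
  u_2 · u_1 = 0 (should be 0)
  u_3 · u_1 = 0 (should be 0)
  u_3 · u_2 = 0 (should be 0)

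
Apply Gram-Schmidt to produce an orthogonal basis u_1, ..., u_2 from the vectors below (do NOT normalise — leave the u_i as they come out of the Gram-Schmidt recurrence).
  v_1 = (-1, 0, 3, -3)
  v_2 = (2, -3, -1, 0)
Orthogonal basis:
  u_1 = (-1, 0, 3, -3)
  u_2 = (33/19, -3, -4/19, -15/19)

Apply the Gram-Schmidt recurrence
  u_1 = v_1
  u_i = v_i − Σ_{j<i} ((v_i · u_j) / (u_j · u_j)) · u_j.

Step by step this gives:
  u_1 = (-1, 0, 3, -3)
  u_2 = (33/19, -3, -4/19, -15/19)

Orthogonality check:
  u_2 · u_1 = 0 (should be 0)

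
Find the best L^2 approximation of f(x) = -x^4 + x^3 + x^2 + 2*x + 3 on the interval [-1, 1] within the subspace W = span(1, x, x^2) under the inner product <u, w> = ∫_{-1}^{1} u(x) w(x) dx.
g(x) = x^2/7 + 13*x/5 + 108/35

The best approximation g ∈ W is the orthogonal projection of f onto W. Writing g = a_0 + a_1 x + a_2 x^2, the coefficients solve the normal equations G · a = b where
  G_{ij} = <φ_i, φ_j> and b_i = <f, φ_i>, with φ_0 = 1, φ_1 = x, φ_2 = x^2.
G =
  [2, 0, 2/3]
  [0, 2/3, 0]
  [2/3, 0, 2/5],
b = (94/15, 26/15, 74/35).
Solving gives a_0 = 108/35, a_1 = 13/5, a_2 = 1/7, so
  g(x) = x^2/7 + 13*x/5 + 108/35.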